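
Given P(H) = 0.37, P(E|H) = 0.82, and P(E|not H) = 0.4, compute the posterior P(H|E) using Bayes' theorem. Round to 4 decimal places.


By Bayes' theorem: P(H|E) = P(E|H)*P(H) / P(E)
P(E) = P(E|H)*P(H) + P(E|not H)*P(not H)
P(E) = 0.82*0.37 + 0.4*0.63 = 0.5554
P(H|E) = 0.82*0.37 / 0.5554 = 0.5463

0.5463


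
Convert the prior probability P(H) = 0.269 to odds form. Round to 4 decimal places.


P(not H) = 1 - 0.269 = 0.731
Odds = 0.269 / 0.731 = 0.368

0.368


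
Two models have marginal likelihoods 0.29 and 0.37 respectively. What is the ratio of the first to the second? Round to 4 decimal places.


Evidence ratio = 0.29 / 0.37
= 0.7838

0.7838


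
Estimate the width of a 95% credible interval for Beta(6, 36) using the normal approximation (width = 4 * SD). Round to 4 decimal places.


For Beta(a,b): Var = ab/((a+b)^2(a+b+1))
Var = 0.0028, SD = 0.0534
Approximate 95% CI width = 4 * 0.0534 = 0.2135

0.2135


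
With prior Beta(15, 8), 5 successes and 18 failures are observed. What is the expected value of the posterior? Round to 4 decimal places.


Posterior = Beta(20, 26)
E[theta] = alpha/(alpha+beta)
= 20/46 = 0.4348

0.4348


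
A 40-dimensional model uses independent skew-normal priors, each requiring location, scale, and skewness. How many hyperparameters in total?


Per parameter: 3 (location, scale, and skewness).
Total = 40 * 3 = 120

120


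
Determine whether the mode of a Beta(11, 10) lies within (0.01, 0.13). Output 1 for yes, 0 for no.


First find the mode: (a-1)/(a+b-2) = 0.5263
Is 0.5263 in (0.01, 0.13)? 0

0


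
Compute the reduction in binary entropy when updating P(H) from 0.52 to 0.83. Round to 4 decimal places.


H_before = -p*log2(p) - (1-p)*log2(1-p) for p=0.52: 0.9988
H_after for p=0.83: 0.6577
Reduction = 0.9988 - 0.6577 = 0.3411

0.3411


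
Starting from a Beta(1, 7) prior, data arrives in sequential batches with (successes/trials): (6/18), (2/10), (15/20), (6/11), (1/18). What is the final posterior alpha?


In sequential Bayesian updating, we sum all successes.
Total successes = 30
Final alpha = 1 + 30 = 31

31


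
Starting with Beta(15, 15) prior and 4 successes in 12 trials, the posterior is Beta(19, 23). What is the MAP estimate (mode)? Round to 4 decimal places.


The mode of Beta(a, b) when a > 1 and b > 1 is (a-1)/(a+b-2)
= (19 - 1) / (19 + 23 - 2)
= 18 / 40
= 0.45

0.45


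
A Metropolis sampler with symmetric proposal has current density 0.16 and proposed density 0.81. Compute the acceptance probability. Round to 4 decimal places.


For symmetric proposals, acceptance = min(1, pi(x*)/pi(x))
= min(1, 0.81/0.16)
= min(1, 5.0625) = 1.0

1.0


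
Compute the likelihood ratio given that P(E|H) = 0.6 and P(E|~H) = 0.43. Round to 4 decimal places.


LR = P(E|H) / P(E|~H)
= 0.6 / 0.43 = 1.3953

1.3953


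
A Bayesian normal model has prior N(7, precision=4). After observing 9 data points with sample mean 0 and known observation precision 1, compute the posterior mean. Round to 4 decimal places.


Posterior mean = (prior_precision * prior_mean + n * data_precision * data_mean) / (prior_precision + n * data_precision)
Numerator = 4*7 + 9*1*0 = 28
Denominator = 4 + 9*1 = 13
Posterior mean = 2.1538

2.1538


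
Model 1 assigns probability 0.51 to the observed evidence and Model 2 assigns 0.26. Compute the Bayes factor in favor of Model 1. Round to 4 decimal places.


BF = P(data|M1) / P(data|M2)
= 0.51 / 0.26 = 1.9615

1.9615


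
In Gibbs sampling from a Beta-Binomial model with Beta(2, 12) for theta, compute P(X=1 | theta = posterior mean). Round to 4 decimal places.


Posterior mean = alpha/(alpha+beta) = 2/14 = 0.1429
P(X=1|theta=mean) = theta = 0.1429

0.1429


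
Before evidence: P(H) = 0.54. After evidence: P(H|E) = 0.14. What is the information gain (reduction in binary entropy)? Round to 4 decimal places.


Prior entropy = 0.9954
Posterior entropy = 0.5842
Information gain = 0.9954 - 0.5842 = 0.4111

0.4111


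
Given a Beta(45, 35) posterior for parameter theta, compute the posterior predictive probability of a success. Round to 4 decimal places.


For a Beta-Bernoulli model, the predictive probability is the mean:
P(success) = 45/(45+35) = 45/80 = 0.5625

0.5625


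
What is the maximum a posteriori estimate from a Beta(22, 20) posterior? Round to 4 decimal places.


The MAP estimate equals the mode of the distribution.
Mode of Beta(a,b) = (a-1)/(a+b-2)
= 21/40
= 0.525

0.525


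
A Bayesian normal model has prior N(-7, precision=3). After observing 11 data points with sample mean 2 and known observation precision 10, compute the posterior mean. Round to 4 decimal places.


Posterior mean = (prior_precision * prior_mean + n * data_precision * data_mean) / (prior_precision + n * data_precision)
Numerator = 3*-7 + 11*10*2 = 199
Denominator = 3 + 11*10 = 113
Posterior mean = 1.7611

1.7611


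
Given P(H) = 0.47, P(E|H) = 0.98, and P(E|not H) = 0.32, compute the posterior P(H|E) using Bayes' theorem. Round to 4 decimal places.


By Bayes' theorem: P(H|E) = P(E|H)*P(H) / P(E)
P(E) = P(E|H)*P(H) + P(E|not H)*P(not H)
P(E) = 0.98*0.47 + 0.32*0.53 = 0.6302
P(H|E) = 0.98*0.47 / 0.6302 = 0.7309

0.7309


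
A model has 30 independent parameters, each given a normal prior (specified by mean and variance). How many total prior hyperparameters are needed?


Each normal prior needs 2 hyperparameters (mean and variance).
Total = 2 * 30 = 60

60


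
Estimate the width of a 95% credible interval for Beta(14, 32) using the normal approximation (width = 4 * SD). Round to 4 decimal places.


For Beta(a,b): Var = ab/((a+b)^2(a+b+1))
Var = 0.0045, SD = 0.0671
Approximate 95% CI width = 4 * 0.0671 = 0.2685

0.2685


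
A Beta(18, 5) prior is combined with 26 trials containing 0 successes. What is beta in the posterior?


In conjugate updating:
beta_posterior = beta_prior + (n - k)
= 5 + (26 - 0)
= 5 + 26 = 31

31


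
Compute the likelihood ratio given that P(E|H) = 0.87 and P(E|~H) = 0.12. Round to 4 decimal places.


LR = P(E|H) / P(E|~H)
= 0.87 / 0.12 = 7.25

7.25


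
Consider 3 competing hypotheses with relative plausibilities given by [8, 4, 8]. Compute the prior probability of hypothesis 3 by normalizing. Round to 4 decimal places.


Sum of weights = 8 + 4 + 8 = 20
Normalized prior for H3 = 8 / 20
= 0.4

0.4


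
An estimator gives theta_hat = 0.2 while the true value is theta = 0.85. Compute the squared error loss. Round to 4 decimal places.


The squared error loss is (theta_hat - theta)^2
= (0.2 - 0.85)^2
= (-0.65)^2 = 0.4225

0.4225


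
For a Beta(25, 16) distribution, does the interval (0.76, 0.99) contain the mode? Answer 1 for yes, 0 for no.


Mode of Beta(a,b) = (a-1)/(a+b-2)
= (25-1)/(25+16-2) = 0.6154
Check: 0.76 <= 0.6154 <= 0.99?
Result: 0

0


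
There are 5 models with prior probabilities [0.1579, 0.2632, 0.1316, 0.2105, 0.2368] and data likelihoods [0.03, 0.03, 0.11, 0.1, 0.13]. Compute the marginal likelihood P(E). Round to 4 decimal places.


P(E) = sum over models of P(M_i) * P(E|M_i)
= 0.1579*0.03 + 0.2632*0.03 + 0.1316*0.11 + 0.2105*0.1 + 0.2368*0.13
= 0.0789

0.0789


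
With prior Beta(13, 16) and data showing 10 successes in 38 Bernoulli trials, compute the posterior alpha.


Conjugate update: alpha_posterior = alpha_prior + k
= 13 + 10 = 23

23


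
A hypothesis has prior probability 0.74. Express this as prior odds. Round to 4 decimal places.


Odds = P(H) / P(not H) = 0.74 / 0.26
= 2.8462

2.8462


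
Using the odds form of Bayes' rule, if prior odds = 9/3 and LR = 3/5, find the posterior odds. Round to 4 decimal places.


Bayes' rule in odds form: posterior odds = prior odds * LR
= (9 * 3) / (3 * 5)
= 27/15 = 1.8

1.8


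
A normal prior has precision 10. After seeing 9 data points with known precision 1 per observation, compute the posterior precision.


In the conjugate normal model, precisions add:
tau_posterior = tau_prior + n * tau_data
= 10 + 9*1 = 19

19


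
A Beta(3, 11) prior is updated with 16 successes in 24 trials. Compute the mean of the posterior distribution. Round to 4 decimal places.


After update: Beta(19, 19)
Mean = 19 / (19 + 19) = 19 / 38
= 0.5

0.5


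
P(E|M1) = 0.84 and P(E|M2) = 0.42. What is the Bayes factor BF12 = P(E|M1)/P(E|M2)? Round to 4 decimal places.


Bayes factor BF12 = P(E|M1) / P(E|M2)
= 0.84 / 0.42
= 2.0

2.0


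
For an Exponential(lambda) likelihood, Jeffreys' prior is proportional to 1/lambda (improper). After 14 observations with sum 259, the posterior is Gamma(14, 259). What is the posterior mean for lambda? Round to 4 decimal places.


Posterior = Gamma(n, sum_x) = Gamma(14, 259)
Posterior mean = shape/rate = 14/259
= 0.0541

0.0541


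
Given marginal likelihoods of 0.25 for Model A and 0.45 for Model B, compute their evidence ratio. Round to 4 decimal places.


Ratio = ML(A) / ML(B) = 0.25/0.45
= 0.5556

0.5556


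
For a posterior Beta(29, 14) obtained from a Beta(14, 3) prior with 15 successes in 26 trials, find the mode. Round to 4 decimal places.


Mode = (alpha - 1) / (alpha + beta - 2)
= 28 / 41
= 0.6829

0.6829


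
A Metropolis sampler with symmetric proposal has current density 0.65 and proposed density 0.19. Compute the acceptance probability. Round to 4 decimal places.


For symmetric proposals, acceptance = min(1, pi(x*)/pi(x))
= min(1, 0.19/0.65)
= min(1, 0.2923) = 0.2923

0.2923


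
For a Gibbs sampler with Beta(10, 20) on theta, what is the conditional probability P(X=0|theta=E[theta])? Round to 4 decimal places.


E[theta] = 10/(10+20) = 0.3333
P(X=0|theta) = 1 - theta = 0.6667

0.6667


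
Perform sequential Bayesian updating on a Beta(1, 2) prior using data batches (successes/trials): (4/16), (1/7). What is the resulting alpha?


Accumulate successes: 5
Posterior alpha = prior alpha + sum of successes
= 1 + 5 = 6

6


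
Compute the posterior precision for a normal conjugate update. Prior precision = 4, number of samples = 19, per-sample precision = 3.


tau_post = tau_0 + n * tau
= 4 + 19 * 3 = 61

61


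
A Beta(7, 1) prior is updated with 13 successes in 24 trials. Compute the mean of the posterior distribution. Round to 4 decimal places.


After update: Beta(20, 12)
Mean = 20 / (20 + 12) = 20 / 32
= 0.625

0.625


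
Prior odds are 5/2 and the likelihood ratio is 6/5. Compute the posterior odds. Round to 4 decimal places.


Posterior odds = prior odds * likelihood ratio
= (5/2) * (6/5)
= 30 / 10
= 3.0

3.0


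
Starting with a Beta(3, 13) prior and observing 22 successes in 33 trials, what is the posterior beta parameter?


Posterior beta = prior beta + failures
Failures = 33 - 22 = 11
beta_post = 13 + 11 = 24

24


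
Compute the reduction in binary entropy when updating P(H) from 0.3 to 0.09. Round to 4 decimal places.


H_before = -p*log2(p) - (1-p)*log2(1-p) for p=0.3: 0.8813
H_after for p=0.09: 0.4365
Reduction = 0.8813 - 0.4365 = 0.4448

0.4448


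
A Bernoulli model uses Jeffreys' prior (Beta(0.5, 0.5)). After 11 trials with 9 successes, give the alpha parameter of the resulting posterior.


Posterior = Beta(prior_alpha + successes, prior_beta + failures)
= Beta(0.5 + 9, 0.5 + 2)
Posterior alpha = 0.5 + k = 0.5 + 9 = 9.5

9.5


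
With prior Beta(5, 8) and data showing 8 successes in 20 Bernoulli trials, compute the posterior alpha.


Conjugate update: alpha_posterior = alpha_prior + k
= 5 + 8 = 13

13


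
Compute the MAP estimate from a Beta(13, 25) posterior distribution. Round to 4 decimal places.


MAP = mode of Beta distribution
= (alpha - 1)/(alpha + beta - 2)
= (13-1)/(13+25-2)
= 12/36 = 0.3333

0.3333


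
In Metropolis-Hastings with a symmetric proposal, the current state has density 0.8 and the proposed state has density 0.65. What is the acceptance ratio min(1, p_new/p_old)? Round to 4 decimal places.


Ratio = p_new / p_old = 0.65 / 0.8 = 0.8125
Acceptance = min(1, 0.8125) = 0.8125

0.8125


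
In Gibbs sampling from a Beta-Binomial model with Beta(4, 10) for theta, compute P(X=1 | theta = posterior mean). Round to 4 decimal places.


Posterior mean = alpha/(alpha+beta) = 4/14 = 0.2857
P(X=1|theta=mean) = theta = 0.2857

0.2857


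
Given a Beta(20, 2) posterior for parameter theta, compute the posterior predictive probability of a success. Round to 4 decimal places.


For a Beta-Bernoulli model, the predictive probability is the mean:
P(success) = 20/(20+2) = 20/22 = 0.9091

0.9091


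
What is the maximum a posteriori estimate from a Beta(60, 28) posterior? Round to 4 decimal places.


The MAP estimate equals the mode of the distribution.
Mode of Beta(a,b) = (a-1)/(a+b-2)
= 59/86
= 0.686

0.686


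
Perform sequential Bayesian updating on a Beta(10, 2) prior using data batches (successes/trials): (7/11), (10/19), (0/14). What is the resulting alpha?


Accumulate successes: 17
Posterior alpha = prior alpha + sum of successes
= 10 + 17 = 27

27


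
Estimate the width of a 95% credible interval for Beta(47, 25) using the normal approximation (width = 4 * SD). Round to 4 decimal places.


For Beta(a,b): Var = ab/((a+b)^2(a+b+1))
Var = 0.0031, SD = 0.0557
Approximate 95% CI width = 4 * 0.0557 = 0.2229

0.2229


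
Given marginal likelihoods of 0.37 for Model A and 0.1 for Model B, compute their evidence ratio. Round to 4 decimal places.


Ratio = ML(A) / ML(B) = 0.37/0.1
= 3.7

3.7


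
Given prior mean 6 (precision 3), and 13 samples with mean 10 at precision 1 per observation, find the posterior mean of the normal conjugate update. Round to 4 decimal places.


The posterior mean is a precision-weighted average of prior and data.
Post. prec. = 3 + 13 = 16
Post. mean = (18 + 130)/16 = 148/16 = 9.25

9.25


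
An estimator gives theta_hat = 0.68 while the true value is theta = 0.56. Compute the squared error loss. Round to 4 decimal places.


The squared error loss is (theta_hat - theta)^2
= (0.68 - 0.56)^2
= (0.12)^2 = 0.0144

0.0144


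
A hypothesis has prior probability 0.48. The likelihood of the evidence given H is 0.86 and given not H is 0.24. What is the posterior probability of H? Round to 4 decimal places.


Using Bayes' theorem:
P(E) = 0.48 * 0.86 + 0.52 * 0.24
P(E) = 0.5376
P(H|E) = (0.48 * 0.86) / 0.5376 = 0.7679

0.7679


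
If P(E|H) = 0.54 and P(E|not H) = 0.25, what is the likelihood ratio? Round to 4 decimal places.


Likelihood ratio = P(E|H) / P(E|not H)
= 0.54 / 0.25
= 2.16

2.16


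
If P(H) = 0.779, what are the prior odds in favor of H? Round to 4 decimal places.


Prior odds = P(H) / (1 - P(H))
= 0.779 / 0.221
= 3.5249

3.5249


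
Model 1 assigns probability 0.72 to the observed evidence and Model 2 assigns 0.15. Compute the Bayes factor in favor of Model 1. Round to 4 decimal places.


BF = P(data|M1) / P(data|M2)
= 0.72 / 0.15 = 4.8

4.8


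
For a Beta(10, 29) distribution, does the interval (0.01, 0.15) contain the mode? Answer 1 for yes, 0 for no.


Mode of Beta(a,b) = (a-1)/(a+b-2)
= (10-1)/(10+29-2) = 0.2432
Check: 0.01 <= 0.2432 <= 0.15?
Result: 0

0


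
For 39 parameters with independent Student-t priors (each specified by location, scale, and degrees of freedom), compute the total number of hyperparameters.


A Student-t prior has 3 hyperparameters per parameter.
Total = 39 * 3 = 117

117


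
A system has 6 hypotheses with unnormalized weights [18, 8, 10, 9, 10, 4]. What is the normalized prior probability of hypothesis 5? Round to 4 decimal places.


The normalized prior is the weight divided by the total.
Total weight = 59
P(H5) = 10 / 59 = 0.1695

0.1695


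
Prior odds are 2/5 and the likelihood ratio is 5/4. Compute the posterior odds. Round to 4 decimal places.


Posterior odds = prior odds * likelihood ratio
= (2/5) * (5/4)
= 10 / 20
= 0.5

0.5


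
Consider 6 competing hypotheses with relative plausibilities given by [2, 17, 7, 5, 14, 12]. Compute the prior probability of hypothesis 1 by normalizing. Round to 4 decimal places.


Sum of weights = 2 + 17 + 7 + 5 + 14 + 12 = 57
Normalized prior for H1 = 2 / 57
= 0.0351

0.0351


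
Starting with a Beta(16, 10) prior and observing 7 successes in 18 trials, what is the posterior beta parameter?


Posterior beta = prior beta + failures
Failures = 18 - 7 = 11
beta_post = 10 + 11 = 21

21


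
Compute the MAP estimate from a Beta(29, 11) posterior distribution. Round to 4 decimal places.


MAP = mode of Beta distribution
= (alpha - 1)/(alpha + beta - 2)
= (29-1)/(29+11-2)
= 28/38 = 0.7368

0.7368


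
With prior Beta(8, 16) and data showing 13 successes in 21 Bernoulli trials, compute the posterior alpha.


Conjugate update: alpha_posterior = alpha_prior + k
= 8 + 13 = 21

21


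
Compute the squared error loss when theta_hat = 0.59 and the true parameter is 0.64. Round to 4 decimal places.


L = (theta_hat - theta_true)^2
= (0.59 - 0.64)^2
= -0.05^2 = 0.0025

0.0025


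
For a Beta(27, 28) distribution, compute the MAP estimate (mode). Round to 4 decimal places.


MAP = mode = (a-1)/(a+b-2)
= (27-1)/(27+28-2)
= 26/53 = 0.4906

0.4906


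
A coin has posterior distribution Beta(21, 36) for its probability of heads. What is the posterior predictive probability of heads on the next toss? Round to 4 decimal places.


Posterior predictive = E[theta] = alpha/(alpha+beta)
= 21/57
= 0.3684

0.3684


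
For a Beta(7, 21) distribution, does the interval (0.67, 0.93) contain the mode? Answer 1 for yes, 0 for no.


Mode of Beta(a,b) = (a-1)/(a+b-2)
= (7-1)/(7+21-2) = 0.2308
Check: 0.67 <= 0.2308 <= 0.93?
Result: 0

0


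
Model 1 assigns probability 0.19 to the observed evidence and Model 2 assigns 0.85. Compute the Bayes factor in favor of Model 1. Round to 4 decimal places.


BF = P(data|M1) / P(data|M2)
= 0.19 / 0.85 = 0.2235

0.2235


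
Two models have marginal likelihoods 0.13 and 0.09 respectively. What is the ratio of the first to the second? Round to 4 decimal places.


Evidence ratio = 0.13 / 0.09
= 1.4444

1.4444


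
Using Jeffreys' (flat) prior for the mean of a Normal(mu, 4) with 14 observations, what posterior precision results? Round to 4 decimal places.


Flat prior means prior precision is 0.
Posterior precision = n / sigma^2 = 14/4 = 3.5

3.5


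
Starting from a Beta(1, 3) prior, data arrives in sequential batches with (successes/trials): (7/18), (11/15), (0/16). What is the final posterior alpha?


In sequential Bayesian updating, we sum all successes.
Total successes = 18
Final alpha = 1 + 18 = 19

19


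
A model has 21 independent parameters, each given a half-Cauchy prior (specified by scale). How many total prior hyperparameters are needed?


Each half-Cauchy prior needs 1 hyperparameter (scale).
Total = 1 * 21 = 21

21


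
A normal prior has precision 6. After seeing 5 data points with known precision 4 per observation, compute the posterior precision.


In the conjugate normal model, precisions add:
tau_posterior = tau_prior + n * tau_data
= 6 + 5*4 = 26

26


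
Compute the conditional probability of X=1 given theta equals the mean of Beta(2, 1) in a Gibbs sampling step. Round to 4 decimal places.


Mean of Beta(2, 1) = 0.6667
P(X=1 | theta=0.6667) = 0.6667

0.6667


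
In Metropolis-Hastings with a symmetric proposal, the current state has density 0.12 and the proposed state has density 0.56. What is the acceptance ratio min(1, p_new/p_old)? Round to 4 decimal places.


Ratio = p_new / p_old = 0.56 / 0.12 = 4.6667
Acceptance = min(1, 4.6667) = 1.0

1.0


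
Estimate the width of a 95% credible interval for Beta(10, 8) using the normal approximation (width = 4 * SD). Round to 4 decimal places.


For Beta(a,b): Var = ab/((a+b)^2(a+b+1))
Var = 0.013, SD = 0.114
Approximate 95% CI width = 4 * 0.114 = 0.456

0.456


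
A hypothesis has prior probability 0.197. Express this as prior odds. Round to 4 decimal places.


Odds = P(H) / P(not H) = 0.197 / 0.803
= 0.2453

0.2453


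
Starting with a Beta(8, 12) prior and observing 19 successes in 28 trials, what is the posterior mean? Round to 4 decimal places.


Posterior parameters: alpha = 8 + 19 = 27
beta = 12 + 9 = 21
Posterior mean = alpha / (alpha + beta) = 27 / 48
= 0.5625

0.5625


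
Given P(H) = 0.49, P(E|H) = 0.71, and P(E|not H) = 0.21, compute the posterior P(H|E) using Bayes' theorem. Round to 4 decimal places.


By Bayes' theorem: P(H|E) = P(E|H)*P(H) / P(E)
P(E) = P(E|H)*P(H) + P(E|not H)*P(not H)
P(E) = 0.71*0.49 + 0.21*0.51 = 0.455
P(H|E) = 0.71*0.49 / 0.455 = 0.7646

0.7646


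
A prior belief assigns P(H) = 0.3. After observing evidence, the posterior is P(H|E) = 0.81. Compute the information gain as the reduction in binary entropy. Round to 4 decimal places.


H(prior) = -0.3*log2(0.3) - 0.7*log2(0.7)
= 0.8813
H(post) = -0.81*log2(0.81) - 0.19*log2(0.19)
= 0.7015
IG = 0.8813 - 0.7015 = 0.1798

0.1798


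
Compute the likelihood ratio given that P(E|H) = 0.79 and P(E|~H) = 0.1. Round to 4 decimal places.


LR = P(E|H) / P(E|~H)
= 0.79 / 0.1 = 7.9

7.9


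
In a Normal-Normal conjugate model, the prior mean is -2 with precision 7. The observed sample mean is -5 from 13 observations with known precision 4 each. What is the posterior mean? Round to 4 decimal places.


Posterior precision = tau0 + n*tau = 7 + 13*4 = 59
Posterior mean = (tau0*mu0 + n*tau*xbar) / posterior_precision
= (7*-2 + 13*4*-5) / 59
= -274 / 59 = -4.6441

-4.6441


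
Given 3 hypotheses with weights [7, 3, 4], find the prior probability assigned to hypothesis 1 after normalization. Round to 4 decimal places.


To normalize, divide each weight by the sum of all weights.
Sum = 14
Prior(H1) = 7/14 = 0.5

0.5


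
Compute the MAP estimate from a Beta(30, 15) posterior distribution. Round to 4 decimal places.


MAP = mode of Beta distribution
= (alpha - 1)/(alpha + beta - 2)
= (30-1)/(30+15-2)
= 29/43 = 0.6744

0.6744


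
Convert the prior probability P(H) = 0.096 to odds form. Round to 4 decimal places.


P(not H) = 1 - 0.096 = 0.904
Odds = 0.096 / 0.904 = 0.1062

0.1062


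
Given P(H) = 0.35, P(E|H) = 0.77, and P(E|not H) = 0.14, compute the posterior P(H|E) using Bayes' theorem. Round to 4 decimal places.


By Bayes' theorem: P(H|E) = P(E|H)*P(H) / P(E)
P(E) = P(E|H)*P(H) + P(E|not H)*P(not H)
P(E) = 0.77*0.35 + 0.14*0.65 = 0.3605
P(H|E) = 0.77*0.35 / 0.3605 = 0.7476

0.7476


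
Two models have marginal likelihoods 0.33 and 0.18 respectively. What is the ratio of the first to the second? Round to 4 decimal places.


Evidence ratio = 0.33 / 0.18
= 1.8333

1.8333


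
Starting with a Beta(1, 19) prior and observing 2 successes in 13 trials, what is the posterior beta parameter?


Posterior beta = prior beta + failures
Failures = 13 - 2 = 11
beta_post = 19 + 11 = 30

30


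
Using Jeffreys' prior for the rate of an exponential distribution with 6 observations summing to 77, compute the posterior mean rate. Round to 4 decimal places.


Jeffreys' prior leads to posterior Gamma(6, 77).
Mean = 6/77 = 0.0779

0.0779


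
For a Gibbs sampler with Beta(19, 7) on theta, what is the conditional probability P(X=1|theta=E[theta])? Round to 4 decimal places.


E[theta] = 19/(19+7) = 0.7308
P(X=1|theta) = theta = 0.7308

0.7308


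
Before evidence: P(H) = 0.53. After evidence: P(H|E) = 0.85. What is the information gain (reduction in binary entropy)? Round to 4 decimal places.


Prior entropy = 0.9974
Posterior entropy = 0.6098
Information gain = 0.9974 - 0.6098 = 0.3876

0.3876


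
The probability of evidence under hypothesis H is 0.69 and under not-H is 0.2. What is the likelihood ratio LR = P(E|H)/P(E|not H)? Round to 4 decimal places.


LR = 0.69 / 0.2
= 3.45

3.45


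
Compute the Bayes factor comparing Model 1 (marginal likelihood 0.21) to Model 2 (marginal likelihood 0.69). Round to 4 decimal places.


BF12 = marginal likelihood of M1 / marginal likelihood of M2
= 0.21/0.69
= 0.3043

0.3043


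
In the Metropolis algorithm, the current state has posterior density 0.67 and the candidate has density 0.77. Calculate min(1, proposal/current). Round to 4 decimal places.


Ratio = 0.77/0.67 = 1.1493
Acceptance probability = min(1, 1.1493)
= 1.0

1.0


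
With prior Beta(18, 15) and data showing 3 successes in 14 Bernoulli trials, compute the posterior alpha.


Conjugate update: alpha_posterior = alpha_prior + k
= 18 + 3 = 21

21


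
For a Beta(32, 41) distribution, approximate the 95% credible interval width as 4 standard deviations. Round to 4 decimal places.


Variance of Beta(a,b) = ab / ((a+b)^2 * (a+b+1))
= 32*41 / ((73)^2 * 74)
= 0.0033
SD = sqrt(0.0033) = 0.0577
Width = 4 * SD = 0.2307

0.2307


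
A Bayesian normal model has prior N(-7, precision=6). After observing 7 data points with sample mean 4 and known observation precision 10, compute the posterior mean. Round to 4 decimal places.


Posterior mean = (prior_precision * prior_mean + n * data_precision * data_mean) / (prior_precision + n * data_precision)
Numerator = 6*-7 + 7*10*4 = 238
Denominator = 6 + 7*10 = 76
Posterior mean = 3.1316

3.1316


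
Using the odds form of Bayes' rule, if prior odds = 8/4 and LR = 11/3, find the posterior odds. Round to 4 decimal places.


Bayes' rule in odds form: posterior odds = prior odds * LR
= (8 * 11) / (4 * 3)
= 88/12 = 7.3333

7.3333


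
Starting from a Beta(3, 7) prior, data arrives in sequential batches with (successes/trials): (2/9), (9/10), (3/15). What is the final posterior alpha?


In sequential Bayesian updating, we sum all successes.
Total successes = 14
Final alpha = 3 + 14 = 17

17


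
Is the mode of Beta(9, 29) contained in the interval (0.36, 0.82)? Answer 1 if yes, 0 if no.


Mode = (a-1)/(a+b-2) = 8/36 = 0.2222
Interval: (0.36, 0.82)
Contains mode? 0

0


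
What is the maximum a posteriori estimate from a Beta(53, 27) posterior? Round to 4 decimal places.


The MAP estimate equals the mode of the distribution.
Mode of Beta(a,b) = (a-1)/(a+b-2)
= 52/78
= 0.6667

0.6667


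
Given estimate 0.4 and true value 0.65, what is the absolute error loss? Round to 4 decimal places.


Absolute error = |estimate - true|
= |-0.25| = 0.25

0.25


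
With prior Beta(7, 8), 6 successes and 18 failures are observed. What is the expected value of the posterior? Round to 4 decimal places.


Posterior = Beta(13, 26)
E[theta] = alpha/(alpha+beta)
= 13/39 = 0.3333

0.3333


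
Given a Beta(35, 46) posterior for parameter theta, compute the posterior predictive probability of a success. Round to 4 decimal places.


For a Beta-Bernoulli model, the predictive probability is the mean:
P(success) = 35/(35+46) = 35/81 = 0.4321

0.4321


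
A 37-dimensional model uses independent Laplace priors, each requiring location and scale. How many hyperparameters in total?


Per parameter: 2 (location and scale).
Total = 37 * 2 = 74

74


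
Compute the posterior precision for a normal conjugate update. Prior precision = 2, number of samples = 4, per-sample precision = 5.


tau_post = tau_0 + n * tau
= 2 + 4 * 5 = 22

22


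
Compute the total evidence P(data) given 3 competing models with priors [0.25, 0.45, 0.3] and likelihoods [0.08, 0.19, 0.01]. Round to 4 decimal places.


Marginal likelihood = sum P(model_i) * P(data|model_i)
Model 1: 0.25 * 0.08 = 0.02
Model 2: 0.45 * 0.19 = 0.0855
Model 3: 0.3 * 0.01 = 0.003
Total = 0.1085

0.1085


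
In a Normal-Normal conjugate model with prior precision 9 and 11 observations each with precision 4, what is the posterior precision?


Posterior precision = prior precision + n * observation precision
= 9 + 11 * 4
= 9 + 44 = 53

53


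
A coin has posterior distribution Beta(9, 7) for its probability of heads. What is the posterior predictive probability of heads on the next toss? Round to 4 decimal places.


Posterior predictive = E[theta] = alpha/(alpha+beta)
= 9/16
= 0.5625

0.5625


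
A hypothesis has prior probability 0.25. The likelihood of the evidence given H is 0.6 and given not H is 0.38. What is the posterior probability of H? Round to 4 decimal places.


Using Bayes' theorem:
P(E) = 0.25 * 0.6 + 0.75 * 0.38
P(E) = 0.435
P(H|E) = (0.25 * 0.6) / 0.435 = 0.3448

0.3448


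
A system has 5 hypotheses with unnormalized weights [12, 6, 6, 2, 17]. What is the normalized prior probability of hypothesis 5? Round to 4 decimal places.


The normalized prior is the weight divided by the total.
Total weight = 43
P(H5) = 17 / 43 = 0.3953

0.3953


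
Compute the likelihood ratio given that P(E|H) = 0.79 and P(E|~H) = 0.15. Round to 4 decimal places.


LR = P(E|H) / P(E|~H)
= 0.79 / 0.15 = 5.2667

5.2667


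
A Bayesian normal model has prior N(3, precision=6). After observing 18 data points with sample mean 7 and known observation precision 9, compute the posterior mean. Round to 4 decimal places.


Posterior mean = (prior_precision * prior_mean + n * data_precision * data_mean) / (prior_precision + n * data_precision)
Numerator = 6*3 + 18*9*7 = 1152
Denominator = 6 + 18*9 = 168
Posterior mean = 6.8571

6.8571


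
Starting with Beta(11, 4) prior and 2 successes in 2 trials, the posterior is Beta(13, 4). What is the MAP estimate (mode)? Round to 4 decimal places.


The mode of Beta(a, b) when a > 1 and b > 1 is (a-1)/(a+b-2)
= (13 - 1) / (13 + 4 - 2)
= 12 / 15
= 0.8

0.8


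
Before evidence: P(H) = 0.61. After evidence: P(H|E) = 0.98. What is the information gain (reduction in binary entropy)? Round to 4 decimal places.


Prior entropy = 0.9648
Posterior entropy = 0.1414
Information gain = 0.9648 - 0.1414 = 0.8234

0.8234


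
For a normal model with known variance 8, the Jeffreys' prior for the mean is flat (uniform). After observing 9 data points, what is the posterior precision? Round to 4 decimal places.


Jeffreys' prior for normal mean (known variance) is flat.
Prior precision = 0.
Posterior precision = prior_prec + n/sigma^2 = 0 + 9/8
= 1.125

1.125


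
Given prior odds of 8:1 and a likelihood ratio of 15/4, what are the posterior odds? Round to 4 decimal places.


Posterior odds = prior odds * LR
Prior odds = 8/1 = 8.0
LR = 15/4 = 3.75
Posterior odds = 8.0 * 3.75 = 30.0

30.0


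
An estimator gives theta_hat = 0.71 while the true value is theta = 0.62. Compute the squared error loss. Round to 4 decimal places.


The squared error loss is (theta_hat - theta)^2
= (0.71 - 0.62)^2
= (0.09)^2 = 0.0081

0.0081


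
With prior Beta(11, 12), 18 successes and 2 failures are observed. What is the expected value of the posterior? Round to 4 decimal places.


Posterior = Beta(29, 14)
E[theta] = alpha/(alpha+beta)
= 29/43 = 0.6744

0.6744


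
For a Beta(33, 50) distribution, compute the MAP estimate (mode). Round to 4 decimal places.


MAP = mode = (a-1)/(a+b-2)
= (33-1)/(33+50-2)
= 32/81 = 0.3951

0.3951


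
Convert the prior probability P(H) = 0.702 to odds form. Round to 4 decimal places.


P(not H) = 1 - 0.702 = 0.298
Odds = 0.702 / 0.298 = 2.3557

2.3557


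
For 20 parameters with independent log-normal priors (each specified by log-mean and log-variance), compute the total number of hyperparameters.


A log-normal prior has 2 hyperparameters per parameter.
Total = 20 * 2 = 40

40


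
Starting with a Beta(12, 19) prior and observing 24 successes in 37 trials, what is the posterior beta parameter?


Posterior beta = prior beta + failures
Failures = 37 - 24 = 13
beta_post = 19 + 13 = 32

32


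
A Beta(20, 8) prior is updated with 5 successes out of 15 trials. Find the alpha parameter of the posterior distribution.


In the Beta-Binomial conjugate update:
alpha_post = alpha_prior + successes
= 20 + 5
= 25

25


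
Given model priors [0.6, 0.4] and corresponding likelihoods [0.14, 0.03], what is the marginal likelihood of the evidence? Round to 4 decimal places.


P(E) = sum_i P(M_i) P(E|M_i)
= 0.084 + 0.012
= 0.096

0.096


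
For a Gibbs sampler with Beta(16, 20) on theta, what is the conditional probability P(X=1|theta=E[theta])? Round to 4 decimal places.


E[theta] = 16/(16+20) = 0.4444
P(X=1|theta) = theta = 0.4444

0.4444


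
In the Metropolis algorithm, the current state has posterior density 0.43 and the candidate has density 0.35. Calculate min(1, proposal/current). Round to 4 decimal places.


Ratio = 0.35/0.43 = 0.814
Acceptance probability = min(1, 0.814)
= 0.814

0.814


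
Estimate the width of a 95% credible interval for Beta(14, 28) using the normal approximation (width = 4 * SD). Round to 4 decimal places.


For Beta(a,b): Var = ab/((a+b)^2(a+b+1))
Var = 0.0052, SD = 0.0719
Approximate 95% CI width = 4 * 0.0719 = 0.2876

0.2876


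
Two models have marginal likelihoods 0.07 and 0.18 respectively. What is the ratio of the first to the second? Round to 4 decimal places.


Evidence ratio = 0.07 / 0.18
= 0.3889

0.3889


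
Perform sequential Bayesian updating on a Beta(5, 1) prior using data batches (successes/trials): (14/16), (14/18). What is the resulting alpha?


Accumulate successes: 28
Posterior alpha = prior alpha + sum of successes
= 5 + 28 = 33

33


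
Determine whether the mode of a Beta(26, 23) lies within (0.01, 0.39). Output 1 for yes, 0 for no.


First find the mode: (a-1)/(a+b-2) = 0.5319
Is 0.5319 in (0.01, 0.39)? 0

0


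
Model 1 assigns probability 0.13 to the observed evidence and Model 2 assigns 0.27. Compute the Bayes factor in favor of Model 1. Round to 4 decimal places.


BF = P(data|M1) / P(data|M2)
= 0.13 / 0.27 = 0.4815

0.4815


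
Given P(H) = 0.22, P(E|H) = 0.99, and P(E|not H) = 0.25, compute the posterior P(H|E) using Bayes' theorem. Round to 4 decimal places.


By Bayes' theorem: P(H|E) = P(E|H)*P(H) / P(E)
P(E) = P(E|H)*P(H) + P(E|not H)*P(not H)
P(E) = 0.99*0.22 + 0.25*0.78 = 0.4128
P(H|E) = 0.99*0.22 / 0.4128 = 0.5276

0.5276


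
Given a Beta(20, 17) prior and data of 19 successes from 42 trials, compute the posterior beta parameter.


Number of failures = 42 - 19 = 23
Posterior beta = 17 + 23 = 40

40


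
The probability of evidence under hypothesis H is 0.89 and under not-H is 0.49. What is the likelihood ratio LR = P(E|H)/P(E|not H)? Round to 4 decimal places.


LR = 0.89 / 0.49
= 1.8163

1.8163


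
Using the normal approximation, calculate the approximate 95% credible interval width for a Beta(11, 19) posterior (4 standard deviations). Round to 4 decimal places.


Var(Beta) = 11*19/(30^2 * 31) = 0.0075
SD = 0.0866
Width ~ 4*SD = 0.3462

0.3462


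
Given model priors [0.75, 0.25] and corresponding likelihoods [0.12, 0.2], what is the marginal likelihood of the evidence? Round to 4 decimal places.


P(E) = sum_i P(M_i) P(E|M_i)
= 0.09 + 0.05
= 0.14

0.14


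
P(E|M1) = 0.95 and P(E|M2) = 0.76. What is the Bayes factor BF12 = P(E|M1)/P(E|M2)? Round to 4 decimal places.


Bayes factor BF12 = P(E|M1) / P(E|M2)
= 0.95 / 0.76
= 1.25

1.25


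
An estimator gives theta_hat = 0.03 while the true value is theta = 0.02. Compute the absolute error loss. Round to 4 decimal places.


The absolute error loss is |theta_hat - theta|
= |0.03 - 0.02|
= 0.01

0.01


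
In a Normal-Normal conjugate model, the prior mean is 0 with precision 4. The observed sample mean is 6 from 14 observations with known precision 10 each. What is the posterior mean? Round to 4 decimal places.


Posterior precision = tau0 + n*tau = 4 + 14*10 = 144
Posterior mean = (tau0*mu0 + n*tau*xbar) / posterior_precision
= (4*0 + 14*10*6) / 144
= 840 / 144 = 5.8333

5.8333


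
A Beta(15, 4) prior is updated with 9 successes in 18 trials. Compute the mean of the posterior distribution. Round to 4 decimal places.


After update: Beta(24, 13)
Mean = 24 / (24 + 13) = 24 / 37
= 0.6486

0.6486


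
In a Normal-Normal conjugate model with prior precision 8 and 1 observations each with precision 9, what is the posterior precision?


Posterior precision = prior precision + n * observation precision
= 8 + 1 * 9
= 8 + 9 = 17

17


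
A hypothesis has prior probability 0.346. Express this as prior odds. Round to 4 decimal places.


Odds = P(H) / P(not H) = 0.346 / 0.654
= 0.5291

0.5291


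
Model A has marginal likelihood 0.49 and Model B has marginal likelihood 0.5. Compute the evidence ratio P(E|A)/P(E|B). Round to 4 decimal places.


Evidence ratio = P(E|A) / P(E|B)
= 0.49 / 0.5
= 0.98

0.98


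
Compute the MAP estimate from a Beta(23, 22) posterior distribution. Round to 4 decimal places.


MAP = mode of Beta distribution
= (alpha - 1)/(alpha + beta - 2)
= (23-1)/(23+22-2)
= 22/43 = 0.5116

0.5116


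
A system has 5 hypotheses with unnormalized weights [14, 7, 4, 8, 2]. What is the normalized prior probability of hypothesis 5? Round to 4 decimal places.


The normalized prior is the weight divided by the total.
Total weight = 35
P(H5) = 2 / 35 = 0.0571

0.0571


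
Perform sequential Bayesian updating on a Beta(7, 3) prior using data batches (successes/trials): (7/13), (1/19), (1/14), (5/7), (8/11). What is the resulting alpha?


Accumulate successes: 22
Posterior alpha = prior alpha + sum of successes
= 7 + 22 = 29

29


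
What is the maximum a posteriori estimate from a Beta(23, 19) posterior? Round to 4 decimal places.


The MAP estimate equals the mode of the distribution.
Mode of Beta(a,b) = (a-1)/(a+b-2)
= 22/40
= 0.55

0.55


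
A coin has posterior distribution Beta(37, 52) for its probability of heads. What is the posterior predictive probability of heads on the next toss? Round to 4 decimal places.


Posterior predictive = E[theta] = alpha/(alpha+beta)
= 37/89
= 0.4157

0.4157


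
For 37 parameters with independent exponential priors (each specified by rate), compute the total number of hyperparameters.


A exponential prior has 1 hyperparameter per parameter.
Total = 37 * 1 = 37

37


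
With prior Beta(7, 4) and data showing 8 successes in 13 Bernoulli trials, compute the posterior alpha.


Conjugate update: alpha_posterior = alpha_prior + k
= 7 + 8 = 15

15


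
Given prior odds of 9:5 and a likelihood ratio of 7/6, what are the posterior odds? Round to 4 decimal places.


Posterior odds = prior odds * LR
Prior odds = 9/5 = 1.8
LR = 7/6 = 1.1667
Posterior odds = 1.8 * 1.1667 = 2.1

2.1


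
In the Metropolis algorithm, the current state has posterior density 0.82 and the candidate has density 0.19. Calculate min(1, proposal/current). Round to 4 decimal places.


Ratio = 0.19/0.82 = 0.2317
Acceptance probability = min(1, 0.2317)
= 0.2317

0.2317


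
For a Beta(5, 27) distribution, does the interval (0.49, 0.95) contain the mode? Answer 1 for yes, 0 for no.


Mode of Beta(a,b) = (a-1)/(a+b-2)
= (5-1)/(5+27-2) = 0.1333
Check: 0.49 <= 0.1333 <= 0.95?
Result: 0

0


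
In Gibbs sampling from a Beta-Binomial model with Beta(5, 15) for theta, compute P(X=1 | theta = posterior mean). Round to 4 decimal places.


Posterior mean = alpha/(alpha+beta) = 5/20 = 0.25
P(X=1|theta=mean) = theta = 0.25

0.25


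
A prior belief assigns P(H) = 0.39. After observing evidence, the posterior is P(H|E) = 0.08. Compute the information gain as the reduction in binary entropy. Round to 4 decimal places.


H(prior) = -0.39*log2(0.39) - 0.61*log2(0.61)
= 0.9648
H(post) = -0.08*log2(0.08) - 0.92*log2(0.92)
= 0.4022
IG = 0.9648 - 0.4022 = 0.5626

0.5626


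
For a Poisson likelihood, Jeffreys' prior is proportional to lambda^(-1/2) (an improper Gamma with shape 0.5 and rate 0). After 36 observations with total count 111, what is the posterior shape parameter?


Jeffreys' prior for Poisson is proportional to lambda^(-1/2).
Posterior is Gamma(0.5 + S, 0 + n) = Gamma(0.5 + 111, 36).
Posterior shape = 0.5 + S = 0.5 + 111 = 111.5

111.5
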